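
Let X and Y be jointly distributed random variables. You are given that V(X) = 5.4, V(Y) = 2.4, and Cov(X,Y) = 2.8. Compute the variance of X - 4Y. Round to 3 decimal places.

21.400

V(X - 4Y) = (1)²·V(X) + (-4)²·V(Y) + 2·(1)·(-4)·Cov(X,Y)
= 1·5.4 + 16·2.4 + -8·2.8 = 21.4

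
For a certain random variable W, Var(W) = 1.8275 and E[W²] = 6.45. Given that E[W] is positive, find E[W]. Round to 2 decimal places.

2.15

(E[W])² = E[W²] − Var(W) = 6.45 − 1.8275 = 4.6225
E[W] = √4.6225 = 2.15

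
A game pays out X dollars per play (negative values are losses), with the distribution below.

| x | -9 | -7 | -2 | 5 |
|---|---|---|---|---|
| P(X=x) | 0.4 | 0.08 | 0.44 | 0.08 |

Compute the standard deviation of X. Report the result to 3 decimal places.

E[X] = (-9)(0.4) + (-7)(0.08) + (-2)(0.44) + (5)(0.08) = -4.64
E[X²] = (-9)²(0.4) + (-7)²(0.08) + (-2)²(0.44) + (5)²(0.08) = 40.08
Var(X) = E[X²] − (E[X])² = 40.08 − (-4.64)² = 18.5504
sd(X) = √18.5504 ≈ 4.307

4.307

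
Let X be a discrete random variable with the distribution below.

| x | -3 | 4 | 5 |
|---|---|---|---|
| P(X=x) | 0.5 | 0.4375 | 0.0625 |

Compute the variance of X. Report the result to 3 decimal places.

12.746

E[X] = (-3)(0.5) + (4)(0.4375) + (5)(0.0625) = 0.5625
E[X²] = (-3)²(0.5) + (4)²(0.4375) + (5)²(0.0625) = 13.0625
V(X) = E[X²] − (E[X])² = 13.0625 − (0.5625)² = 12.74609375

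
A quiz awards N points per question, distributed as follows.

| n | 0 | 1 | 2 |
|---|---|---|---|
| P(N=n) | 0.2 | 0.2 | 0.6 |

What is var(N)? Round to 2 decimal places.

E[N] = (0)(0.2) + (1)(0.2) + (2)(0.6) = 1.4
E[N²] = (0)²(0.2) + (1)²(0.2) + (2)²(0.6) = 2.6
var(N) = E[N²] − (E[N])² = 2.6 − (1.4)² = 0.64

0.64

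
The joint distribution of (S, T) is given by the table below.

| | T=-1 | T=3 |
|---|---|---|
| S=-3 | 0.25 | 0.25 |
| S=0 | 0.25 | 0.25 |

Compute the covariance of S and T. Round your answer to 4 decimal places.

0.0000

E[S] = -1.5,  E[T] = 1
E[ST] = -1.5
cov(S,T) = E[ST] − E[S]E[T] = -1.5 − (-1.5)(1) = 0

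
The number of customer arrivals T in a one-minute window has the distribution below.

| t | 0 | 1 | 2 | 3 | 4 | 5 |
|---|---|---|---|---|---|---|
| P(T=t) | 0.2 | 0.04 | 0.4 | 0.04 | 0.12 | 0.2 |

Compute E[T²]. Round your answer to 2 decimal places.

8.92

E[T²] = (0)²(0.2) + (1)²(0.04) + (2)²(0.4) + (3)²(0.04) + (4)²(0.12) + (5)²(0.2) = 8.92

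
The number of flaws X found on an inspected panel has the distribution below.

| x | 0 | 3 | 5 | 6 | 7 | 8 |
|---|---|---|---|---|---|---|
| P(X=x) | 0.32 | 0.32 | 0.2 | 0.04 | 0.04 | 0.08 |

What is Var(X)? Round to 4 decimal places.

6.6656

E[X] = (0)(0.32) + (3)(0.32) + (5)(0.2) + (6)(0.04) + (7)(0.04) + (8)(0.08) = 3.12
E[X²] = (0)²(0.32) + (3)²(0.32) + (5)²(0.2) + (6)²(0.04) + (7)²(0.04) + (8)²(0.08) = 16.4
Var(X) = E[X²] − (E[X])² = 16.4 − (3.12)² = 6.6656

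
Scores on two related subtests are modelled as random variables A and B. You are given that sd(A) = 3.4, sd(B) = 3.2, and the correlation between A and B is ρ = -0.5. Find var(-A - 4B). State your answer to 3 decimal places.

var(A) = (3.4)² = 11.56;  var(B) = (3.2)² = 10.24
Cov(A,B) = ρ·sd(A)·sd(B) = -0.5·3.4·3.2 = -5.44
var(-A - 4B) = (-1)²·var(A) + (-4)²·var(B) + 2·(-1)·(-4)·Cov(A,B)
= 1·11.56 + 16·10.24 + 8·-5.44 = 131.88

131.880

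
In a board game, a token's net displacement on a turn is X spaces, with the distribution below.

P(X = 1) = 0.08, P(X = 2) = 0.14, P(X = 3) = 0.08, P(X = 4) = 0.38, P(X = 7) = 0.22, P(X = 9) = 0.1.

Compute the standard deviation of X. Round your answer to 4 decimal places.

E[X] = (1)(0.08) + (2)(0.14) + (3)(0.08) + (4)(0.38) + (7)(0.22) + (9)(0.1) = 4.56
E[X²] = (1)²(0.08) + (2)²(0.14) + (3)²(0.08) + (4)²(0.38) + (7)²(0.22) + (9)²(0.1) = 26.32
Var(X) = E[X²] − (E[X])² = 26.32 − (4.56)² = 5.5264
sd(X) = √5.5264 ≈ 2.3508

2.3508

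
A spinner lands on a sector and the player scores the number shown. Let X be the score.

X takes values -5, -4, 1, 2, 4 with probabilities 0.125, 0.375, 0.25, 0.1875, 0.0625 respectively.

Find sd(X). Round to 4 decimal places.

E[X] = (-5)(0.125) + (-4)(0.375) + (1)(0.25) + (2)(0.1875) + (4)(0.0625) = -1.25
E[X²] = (-5)²(0.125) + (-4)²(0.375) + (1)²(0.25) + (2)²(0.1875) + (4)²(0.0625) = 11.125
V(X) = E[X²] − (E[X])² = 11.125 − (-1.25)² = 9.5625
sd(X) = √9.5625 ≈ 3.0923

3.0923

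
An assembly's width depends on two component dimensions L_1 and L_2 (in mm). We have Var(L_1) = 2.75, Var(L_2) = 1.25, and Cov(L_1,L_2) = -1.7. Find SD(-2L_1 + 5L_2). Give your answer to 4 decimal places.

Var(-2L_1 + 5L_2) = (-2)²·Var(L_1) + (5)²·Var(L_2) + 2·(-2)·(5)·Cov(L_1,L_2)
= 4·2.75 + 25·1.25 + -20·-1.7 = 76.25
SD(-2L_1 + 5L_2) = √76.25 ≈ 8.7321

8.7321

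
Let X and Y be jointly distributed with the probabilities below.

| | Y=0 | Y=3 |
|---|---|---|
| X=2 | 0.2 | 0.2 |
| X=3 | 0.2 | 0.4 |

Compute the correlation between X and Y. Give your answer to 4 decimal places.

E[X] = 2.6,  E[Y] = 1.8
E[XY] = 4.8
Cov(X,Y) = E[XY] − E[X]E[Y] = 4.8 − (2.6)(1.8) = 0.12
V(X) = 0.24,  V(Y) = 2.16
ρ = 0.12 / √(0.24·2.16) ≈ 0.1667

0.1667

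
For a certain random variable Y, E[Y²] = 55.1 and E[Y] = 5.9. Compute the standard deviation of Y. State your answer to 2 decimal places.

Var(Y) = 55.1 − (5.9)² = 20.29
σ(Y) = √20.29 ≈ 4.50

4.50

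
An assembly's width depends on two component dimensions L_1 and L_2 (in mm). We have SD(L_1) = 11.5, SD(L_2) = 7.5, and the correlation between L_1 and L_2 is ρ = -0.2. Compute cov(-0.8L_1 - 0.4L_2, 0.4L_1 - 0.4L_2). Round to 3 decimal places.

-36.080

Var(L_1) = (11.5)² = 132.25;  Var(L_2) = (7.5)² = 56.25
cov(L_1,L_2) = ρ·SD(L_1)·SD(L_2) = -0.2·11.5·7.5 = -17.25
cov(-0.8L_1 - 0.4L_2, 0.4L_1 - 0.4L_2) = (-0.8)(0.4)Var(L_1) + (-0.4)(-0.4)Var(L_2) + [(-0.8)(-0.4) + (-0.4)(0.4)]cov(L_1,L_2)
= -0.32·132.25 + 0.16·56.25 + 0.16·-17.25 = -36.08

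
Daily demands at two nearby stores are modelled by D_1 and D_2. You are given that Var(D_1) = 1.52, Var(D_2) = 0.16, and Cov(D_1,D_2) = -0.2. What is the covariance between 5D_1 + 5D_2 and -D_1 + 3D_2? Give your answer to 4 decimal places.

Cov(5D_1 + 5D_2, -D_1 + 3D_2) = (5)(-1)Var(D_1) + (5)(3)Var(D_2) + [(5)(3) + (5)(-1)]Cov(D_1,D_2)
= -5·1.52 + 15·0.16 + 10·-0.2 = -7.2

-7.2000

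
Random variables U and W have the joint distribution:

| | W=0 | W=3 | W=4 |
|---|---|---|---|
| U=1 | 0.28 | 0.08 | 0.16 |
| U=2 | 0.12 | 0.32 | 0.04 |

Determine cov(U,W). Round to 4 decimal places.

0.1600

E[U] = 1.48,  E[W] = 2
E[UW] = 3.12
cov(U,W) = E[UW] − E[U]E[W] = 3.12 − (1.48)(2) = 0.16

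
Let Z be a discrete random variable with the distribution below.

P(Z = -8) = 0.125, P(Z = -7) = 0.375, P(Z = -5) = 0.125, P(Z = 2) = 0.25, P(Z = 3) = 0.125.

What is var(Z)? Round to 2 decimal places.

20.23

E[Z] = (-8)(0.125) + (-7)(0.375) + (-5)(0.125) + (2)(0.25) + (3)(0.125) = -3.375
E[Z²] = (-8)²(0.125) + (-7)²(0.375) + (-5)²(0.125) + (2)²(0.25) + (3)²(0.125) = 31.625
var(Z) = E[Z²] − (E[Z])² = 31.625 − (-3.375)² = 20.234375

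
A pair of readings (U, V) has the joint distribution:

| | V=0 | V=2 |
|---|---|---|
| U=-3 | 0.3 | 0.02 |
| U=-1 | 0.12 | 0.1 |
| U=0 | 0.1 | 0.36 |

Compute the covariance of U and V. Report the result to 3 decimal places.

0.813

E[U] = -1.18,  E[V] = 0.96
E[UV] = -0.32
cov(U,V) = E[UV] − E[U]E[V] = -0.32 − (-1.18)(0.96) = 0.8128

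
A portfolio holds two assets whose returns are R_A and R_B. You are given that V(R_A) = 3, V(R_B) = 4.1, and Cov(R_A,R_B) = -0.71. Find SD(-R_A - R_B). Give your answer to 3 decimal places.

2.383

V(-R_A - R_B) = (-1)²·V(R_A) + (-1)²·V(R_B) + 2·(-1)·(-1)·Cov(R_A,R_B)
= 1·3 + 1·4.1 + 2·-0.71 = 5.68
SD(-R_A - R_B) = √5.68 ≈ 2.383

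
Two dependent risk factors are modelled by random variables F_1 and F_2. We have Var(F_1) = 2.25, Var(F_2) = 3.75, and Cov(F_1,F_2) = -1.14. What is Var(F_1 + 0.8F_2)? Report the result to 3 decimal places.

Var(F_1 + 0.8F_2) = (1)²·Var(F_1) + (0.8)²·Var(F_2) + 2·(1)·(0.8)·Cov(F_1,F_2)
= 1·2.25 + 0.64·3.75 + 1.6·-1.14 = 2.826

2.826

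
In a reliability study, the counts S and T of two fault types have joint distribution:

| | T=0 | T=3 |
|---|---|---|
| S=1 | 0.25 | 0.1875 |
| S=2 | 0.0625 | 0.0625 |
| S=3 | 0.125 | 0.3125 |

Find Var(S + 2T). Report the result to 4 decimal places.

11.2344

E[S] = 2,  E[T] = 1.6875,  E[ST] = 3.75
Var(S) = 4.875 − (2)² = 0.875;  Var(T) = 5.0625 − (1.6875)² = 2.21484375
Cov(S,T) = 3.75 − (2)(1.6875) = 0.375
Var(S + 2T) = (1)²·0.875 + (2)²·2.21484375 + 2·(1)·(2)·0.375 = 11.234375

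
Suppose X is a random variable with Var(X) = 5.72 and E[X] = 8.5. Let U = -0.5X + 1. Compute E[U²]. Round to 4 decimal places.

11.9925

E[-0.5X + 1] = -0.5·8.5 + 1 = -3.25
Var(-0.5X + 1) = (-0.5)²·5.72 = 1.43
E[U²] = Var(U) + (E[U])² = 1.43 + (-3.25)² = 11.9925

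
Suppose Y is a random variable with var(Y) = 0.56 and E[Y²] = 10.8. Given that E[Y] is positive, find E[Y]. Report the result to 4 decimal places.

(E[Y])² = E[Y²] − var(Y) = 10.8 − 0.56 = 10.24
E[Y] = √10.24 = 3.2

3.2000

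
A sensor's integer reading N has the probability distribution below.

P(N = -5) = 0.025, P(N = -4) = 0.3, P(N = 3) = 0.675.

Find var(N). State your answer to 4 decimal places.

E[N] = (-5)(0.025) + (-4)(0.3) + (3)(0.675) = 0.7
E[N²] = (-5)²(0.025) + (-4)²(0.3) + (3)²(0.675) = 11.5
var(N) = E[N²] − (E[N])² = 11.5 − (0.7)² = 11.01

11.0100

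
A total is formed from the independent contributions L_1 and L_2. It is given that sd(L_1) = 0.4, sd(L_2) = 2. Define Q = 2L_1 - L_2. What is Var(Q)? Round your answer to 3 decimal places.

Var(L_1) = 0.16, Var(L_2) = 4
By independence, Var(Q) = (2)²Var(L_1) + (-1)²Var(L_2)
= (2)²·0.16 + (-1)²·4 = 4.64

4.640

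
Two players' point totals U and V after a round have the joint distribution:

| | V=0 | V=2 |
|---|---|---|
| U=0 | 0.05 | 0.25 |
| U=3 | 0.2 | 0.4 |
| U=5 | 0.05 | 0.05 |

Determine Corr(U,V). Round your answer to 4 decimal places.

-0.2161

E[U] = 2.3,  E[V] = 1.4
E[UV] = 2.9
Cov(U,V) = E[UV] − E[U]E[V] = 2.9 − (2.3)(1.4) = -0.32
Var(U) = 2.61,  Var(V) = 0.84
ρ = -0.32 / √(2.61·0.84) ≈ -0.2161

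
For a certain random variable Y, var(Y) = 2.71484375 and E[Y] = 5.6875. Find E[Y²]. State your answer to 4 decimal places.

E[Y²] = var(Y) + (E[Y])² = 2.71484375 + (5.6875)² = 35.0625

35.0625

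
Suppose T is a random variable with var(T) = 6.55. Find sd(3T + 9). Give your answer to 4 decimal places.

var(3T + 9) = (3)²·6.55 = 58.95
sd(3T + 9) = √58.95 ≈ 7.6779

7.6779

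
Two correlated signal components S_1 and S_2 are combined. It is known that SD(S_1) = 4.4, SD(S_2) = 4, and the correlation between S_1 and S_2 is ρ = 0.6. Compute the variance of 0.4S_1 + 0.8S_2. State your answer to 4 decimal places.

V(S_1) = (4.4)² = 19.36;  V(S_2) = (4)² = 16
cov(S_1,S_2) = ρ·SD(S_1)·SD(S_2) = 0.6·4.4·4 = 10.56
V(0.4S_1 + 0.8S_2) = (0.4)²·V(S_1) + (0.8)²·V(S_2) + 2·(0.4)·(0.8)·cov(S_1,S_2)
= 0.16·19.36 + 0.64·16 + 0.64·10.56 = 20.096

20.0960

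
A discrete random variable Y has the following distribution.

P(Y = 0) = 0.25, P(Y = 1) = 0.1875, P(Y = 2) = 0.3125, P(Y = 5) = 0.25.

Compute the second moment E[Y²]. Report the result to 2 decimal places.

E[Y²] = (0)²(0.25) + (1)²(0.1875) + (2)²(0.3125) + (5)²(0.25) = 7.6875

7.69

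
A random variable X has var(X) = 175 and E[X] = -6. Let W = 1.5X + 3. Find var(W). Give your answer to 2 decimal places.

var(1.5X + 3) = (1.5)²·var(X) = 2.25·175 = 393.75

393.75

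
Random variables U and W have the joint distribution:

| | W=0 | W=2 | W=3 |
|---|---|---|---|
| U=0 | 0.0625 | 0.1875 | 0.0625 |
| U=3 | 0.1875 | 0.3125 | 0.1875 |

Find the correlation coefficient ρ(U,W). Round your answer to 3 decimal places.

E[U] = 2.0625,  E[W] = 1.75
E[UW] = 3.5625
Cov(U,W) = E[UW] − E[U]E[W] = 3.5625 − (2.0625)(1.75) = -0.046875
var(U) = 1.93359375,  var(W) = 1.1875
ρ = -0.046875 / √(1.93359375·1.1875) ≈ -0.031

-0.031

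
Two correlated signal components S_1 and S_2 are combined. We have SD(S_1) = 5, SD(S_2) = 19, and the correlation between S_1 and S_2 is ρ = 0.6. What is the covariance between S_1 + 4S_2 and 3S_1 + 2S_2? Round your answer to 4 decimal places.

Var(S_1) = (5)² = 25;  Var(S_2) = (19)² = 361
Cov(S_1,S_2) = ρ·SD(S_1)·SD(S_2) = 0.6·5·19 = 57
Cov(S_1 + 4S_2, 3S_1 + 2S_2) = (1)(3)Var(S_1) + (4)(2)Var(S_2) + [(1)(2) + (4)(3)]Cov(S_1,S_2)
= 3·25 + 8·361 + 14·57 = 3761

3761.0000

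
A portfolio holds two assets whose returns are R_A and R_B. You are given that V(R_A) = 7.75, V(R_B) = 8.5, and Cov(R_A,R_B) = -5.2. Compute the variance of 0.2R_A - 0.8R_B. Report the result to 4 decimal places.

V(0.2R_A - 0.8R_B) = (0.2)²·V(R_A) + (-0.8)²·V(R_B) + 2·(0.2)·(-0.8)·Cov(R_A,R_B)
= 0.04·7.75 + 0.64·8.5 + -0.32·-5.2 = 7.414

7.4140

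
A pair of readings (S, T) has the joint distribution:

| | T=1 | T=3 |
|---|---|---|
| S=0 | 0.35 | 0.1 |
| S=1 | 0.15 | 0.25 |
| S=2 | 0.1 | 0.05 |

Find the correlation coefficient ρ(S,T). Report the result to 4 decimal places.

E[S] = 0.7,  E[T] = 1.8
E[ST] = 1.4
Cov(S,T) = E[ST] − E[S]E[T] = 1.4 − (0.7)(1.8) = 0.14
Var(S) = 0.51,  Var(T) = 0.96
ρ = 0.14 / √(0.51·0.96) ≈ 0.2001

0.2001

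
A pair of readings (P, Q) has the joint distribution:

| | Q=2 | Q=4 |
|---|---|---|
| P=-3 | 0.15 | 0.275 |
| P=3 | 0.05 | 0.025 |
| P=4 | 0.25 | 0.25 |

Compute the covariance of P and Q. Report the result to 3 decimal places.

E[P] = 0.95,  E[Q] = 3.1
E[PQ] = 2.4
Cov(P,Q) = E[PQ] − E[P]E[Q] = 2.4 − (0.95)(3.1) = -0.545

-0.545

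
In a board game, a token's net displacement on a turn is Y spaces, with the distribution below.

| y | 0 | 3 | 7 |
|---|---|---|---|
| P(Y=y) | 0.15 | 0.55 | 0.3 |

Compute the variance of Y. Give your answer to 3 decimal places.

E[Y] = (0)(0.15) + (3)(0.55) + (7)(0.3) = 3.75
E[Y²] = (0)²(0.15) + (3)²(0.55) + (7)²(0.3) = 19.65
var(Y) = E[Y²] − (E[Y])² = 19.65 − (3.75)² = 5.5875

5.588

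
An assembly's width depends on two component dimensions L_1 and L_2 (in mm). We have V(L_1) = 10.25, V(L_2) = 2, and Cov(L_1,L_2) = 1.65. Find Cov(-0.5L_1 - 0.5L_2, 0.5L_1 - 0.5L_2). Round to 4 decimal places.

Cov(-0.5L_1 - 0.5L_2, 0.5L_1 - 0.5L_2) = (-0.5)(0.5)V(L_1) + (-0.5)(-0.5)V(L_2) + [(-0.5)(-0.5) + (-0.5)(0.5)]Cov(L_1,L_2)
= -0.25·10.25 + 0.25·2 + 0·1.65 = -2.0625

-2.0625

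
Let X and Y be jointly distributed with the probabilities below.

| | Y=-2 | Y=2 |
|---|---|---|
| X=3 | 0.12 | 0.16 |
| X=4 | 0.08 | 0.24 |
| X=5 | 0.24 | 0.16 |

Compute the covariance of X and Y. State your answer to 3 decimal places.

E[X] = 4.12,  E[Y] = 0.24
E[XY] = 0.72
Cov(X,Y) = E[XY] − E[X]E[Y] = 0.72 − (4.12)(0.24) = -0.2688

-0.269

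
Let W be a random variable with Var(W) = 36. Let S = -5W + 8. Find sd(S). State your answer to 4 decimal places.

Var(-5W + 8) = (-5)²·36 = 900
sd(S) = √900 ≈ 30.0000

30.0000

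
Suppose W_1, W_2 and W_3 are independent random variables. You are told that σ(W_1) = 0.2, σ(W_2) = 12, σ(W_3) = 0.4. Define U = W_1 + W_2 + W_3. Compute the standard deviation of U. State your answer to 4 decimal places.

Var(W_1) = 0.04, Var(W_2) = 144, Var(W_3) = 0.16
By independence, Var(U) = (1)²Var(W_1) + (1)²Var(W_2) + (1)²Var(W_3)
= (1)²·0.04 + (1)²·144 + (1)²·0.16 = 144.2
σ(U) = √144.2 ≈ 12.0083

12.0083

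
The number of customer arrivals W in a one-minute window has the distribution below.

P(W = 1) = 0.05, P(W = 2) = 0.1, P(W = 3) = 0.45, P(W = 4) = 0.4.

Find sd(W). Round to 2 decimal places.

E[W] = (1)(0.05) + (2)(0.1) + (3)(0.45) + (4)(0.4) = 3.2
E[W²] = (1)²(0.05) + (2)²(0.1) + (3)²(0.45) + (4)²(0.4) = 10.9
Var(W) = E[W²] − (E[W])² = 10.9 − (3.2)² = 0.66
sd(W) = √0.66 ≈ 0.81

0.81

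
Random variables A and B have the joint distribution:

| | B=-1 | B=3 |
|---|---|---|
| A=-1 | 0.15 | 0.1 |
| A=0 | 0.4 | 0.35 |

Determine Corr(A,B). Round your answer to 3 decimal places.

E[A] = -0.25,  E[B] = 0.8
E[AB] = -0.15
cov(A,B) = E[AB] − E[A]E[B] = -0.15 − (-0.25)(0.8) = 0.05
Var(A) = 0.1875,  Var(B) = 3.96
ρ = 0.05 / √(0.1875·3.96) ≈ 0.058

0.058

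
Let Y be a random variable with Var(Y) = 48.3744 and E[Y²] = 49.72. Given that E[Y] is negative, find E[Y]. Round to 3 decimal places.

(E[Y])² = E[Y²] − Var(Y) = 49.72 − 48.3744 = 1.3456
E[Y] = −√1.3456 = -1.16

-1.160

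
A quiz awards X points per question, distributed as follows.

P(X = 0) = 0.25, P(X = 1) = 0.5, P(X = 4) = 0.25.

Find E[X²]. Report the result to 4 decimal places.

4.5000

E[X²] = (0)²(0.25) + (1)²(0.5) + (4)²(0.25) = 4.5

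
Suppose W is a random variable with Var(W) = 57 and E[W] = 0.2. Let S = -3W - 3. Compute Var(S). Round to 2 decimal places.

513.00

Var(-3W - 3) = (-3)²·Var(W) = 9·57 = 513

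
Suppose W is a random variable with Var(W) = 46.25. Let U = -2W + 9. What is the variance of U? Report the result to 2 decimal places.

Var(-2W + 9) = (-2)²·Var(W) = 4·46.25 = 185

185.00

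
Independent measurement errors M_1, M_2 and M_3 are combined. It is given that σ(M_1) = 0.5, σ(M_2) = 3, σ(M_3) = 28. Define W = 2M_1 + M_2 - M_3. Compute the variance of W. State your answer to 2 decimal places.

V(M_1) = 0.25, V(M_2) = 9, V(M_3) = 784
By independence, V(W) = (2)²V(M_1) + (1)²V(M_2) + (-1)²V(M_3)
= (2)²·0.25 + (1)²·9 + (-1)²·784 = 794

794.00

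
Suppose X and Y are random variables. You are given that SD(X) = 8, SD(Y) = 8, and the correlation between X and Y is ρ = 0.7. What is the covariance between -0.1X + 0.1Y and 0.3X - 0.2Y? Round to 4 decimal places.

-0.9600

V(X) = (8)² = 64;  V(Y) = (8)² = 64
cov(X,Y) = ρ·SD(X)·SD(Y) = 0.7·8·8 = 44.8
cov(-0.1X + 0.1Y, 0.3X - 0.2Y) = (-0.1)(0.3)V(X) + (0.1)(-0.2)V(Y) + [(-0.1)(-0.2) + (0.1)(0.3)]cov(X,Y)
= -0.03·64 + -0.02·64 + 0.05·44.8 = -0.96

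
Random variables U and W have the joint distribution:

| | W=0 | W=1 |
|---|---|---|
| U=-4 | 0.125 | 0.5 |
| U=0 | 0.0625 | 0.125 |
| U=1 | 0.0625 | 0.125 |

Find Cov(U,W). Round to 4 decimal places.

-0.1406

E[U] = -2.3125,  E[W] = 0.75
E[UW] = -1.875
Cov(U,W) = E[UW] − E[U]E[W] = -1.875 − (-2.3125)(0.75) = -0.140625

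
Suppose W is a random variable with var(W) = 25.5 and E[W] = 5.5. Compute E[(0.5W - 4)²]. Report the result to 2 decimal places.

E[0.5W - 4] = 0.5·5.5 − 4 = -1.25
var(0.5W - 4) = (0.5)²·25.5 = 6.375
E[(0.5W - 4)²] = var((0.5W - 4)) + (E[(0.5W - 4)])² = 6.375 + (-1.25)² = 7.9375

7.94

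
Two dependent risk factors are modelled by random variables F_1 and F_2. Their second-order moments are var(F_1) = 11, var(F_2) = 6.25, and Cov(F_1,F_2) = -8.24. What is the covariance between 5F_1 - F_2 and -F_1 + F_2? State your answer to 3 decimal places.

Cov(5F_1 - F_2, -F_1 + F_2) = (5)(-1)var(F_1) + (-1)(1)var(F_2) + [(5)(1) + (-1)(-1)]Cov(F_1,F_2)
= -5·11 + -1·6.25 + 6·-8.24 = -110.69

-110.690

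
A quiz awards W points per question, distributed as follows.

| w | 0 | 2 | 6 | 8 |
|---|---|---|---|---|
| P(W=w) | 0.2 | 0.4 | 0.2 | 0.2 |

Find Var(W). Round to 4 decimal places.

8.6400

E[W] = (0)(0.2) + (2)(0.4) + (6)(0.2) + (8)(0.2) = 3.6
E[W²] = (0)²(0.2) + (2)²(0.4) + (6)²(0.2) + (8)²(0.2) = 21.6
Var(W) = E[W²] − (E[W])² = 21.6 − (3.6)² = 8.64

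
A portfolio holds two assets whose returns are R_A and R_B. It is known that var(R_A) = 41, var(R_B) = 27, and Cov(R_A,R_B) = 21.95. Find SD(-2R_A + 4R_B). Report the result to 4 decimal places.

15.6461

var(-2R_A + 4R_B) = (-2)²·var(R_A) + (4)²·var(R_B) + 2·(-2)·(4)·Cov(R_A,R_B)
= 4·41 + 16·27 + -16·21.95 = 244.8
SD(-2R_A + 4R_B) = √244.8 ≈ 15.6461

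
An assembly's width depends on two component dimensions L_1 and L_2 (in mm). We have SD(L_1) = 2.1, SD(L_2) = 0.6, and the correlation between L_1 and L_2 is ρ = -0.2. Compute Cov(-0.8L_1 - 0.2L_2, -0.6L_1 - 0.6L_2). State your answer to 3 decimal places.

2.009

V(L_1) = (2.1)² = 4.41;  V(L_2) = (0.6)² = 0.36
Cov(L_1,L_2) = ρ·SD(L_1)·SD(L_2) = -0.2·2.1·0.6 = -0.252
Cov(-0.8L_1 - 0.2L_2, -0.6L_1 - 0.6L_2) = (-0.8)(-0.6)V(L_1) + (-0.2)(-0.6)V(L_2) + [(-0.8)(-0.6) + (-0.2)(-0.6)]Cov(L_1,L_2)
= 0.48·4.41 + 0.12·0.36 + 0.6·-0.252 = 2.0088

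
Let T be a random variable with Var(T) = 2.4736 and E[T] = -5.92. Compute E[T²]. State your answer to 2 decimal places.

37.52

E[T²] = Var(T) + (E[T])² = 2.4736 + (-5.92)² = 37.52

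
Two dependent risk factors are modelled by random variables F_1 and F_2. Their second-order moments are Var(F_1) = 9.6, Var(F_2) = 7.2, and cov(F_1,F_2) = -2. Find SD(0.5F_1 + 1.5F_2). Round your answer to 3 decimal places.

3.950

Var(0.5F_1 + 1.5F_2) = (0.5)²·Var(F_1) + (1.5)²·Var(F_2) + 2·(0.5)·(1.5)·cov(F_1,F_2)
= 0.25·9.6 + 2.25·7.2 + 1.5·-2 = 15.6
SD(0.5F_1 + 1.5F_2) = √15.6 ≈ 3.950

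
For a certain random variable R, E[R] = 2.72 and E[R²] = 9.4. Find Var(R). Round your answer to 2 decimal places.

Var(R) = 9.4 − (2.72)² = 2.0016

2.00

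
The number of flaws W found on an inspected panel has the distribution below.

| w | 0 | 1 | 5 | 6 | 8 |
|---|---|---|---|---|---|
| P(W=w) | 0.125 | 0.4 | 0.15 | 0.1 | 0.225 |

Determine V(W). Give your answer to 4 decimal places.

E[W] = (0)(0.125) + (1)(0.4) + (5)(0.15) + (6)(0.1) + (8)(0.225) = 3.55
E[W²] = (0)²(0.125) + (1)²(0.4) + (5)²(0.15) + (6)²(0.1) + (8)²(0.225) = 22.15
V(W) = E[W²] − (E[W])² = 22.15 − (3.55)² = 9.5475

9.5475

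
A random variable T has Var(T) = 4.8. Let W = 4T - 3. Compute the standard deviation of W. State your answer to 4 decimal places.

Var(4T - 3) = (4)²·4.8 = 76.8
SD(W) = √76.8 ≈ 8.7636

8.7636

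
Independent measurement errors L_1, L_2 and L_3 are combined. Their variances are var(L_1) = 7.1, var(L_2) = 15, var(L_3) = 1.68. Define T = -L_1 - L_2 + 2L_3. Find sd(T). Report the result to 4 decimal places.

5.3684

By independence, var(T) = (-1)²var(L_1) + (-1)²var(L_2) + (2)²var(L_3)
= (-1)²·7.1 + (-1)²·15 + (2)²·1.68 = 28.82
sd(T) = √28.82 ≈ 5.3684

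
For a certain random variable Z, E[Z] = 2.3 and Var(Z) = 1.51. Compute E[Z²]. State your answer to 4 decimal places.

6.8000

E[Z²] = Var(Z) + (E[Z])² = 1.51 + (2.3)² = 6.8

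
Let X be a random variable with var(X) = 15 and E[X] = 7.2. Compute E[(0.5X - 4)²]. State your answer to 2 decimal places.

E[0.5X - 4] = 0.5·7.2 − 4 = -0.4
var(0.5X - 4) = (0.5)²·15 = 3.75
E[(0.5X - 4)²] = var((0.5X - 4)) + (E[(0.5X - 4)])² = 3.75 + (-0.4)² = 3.91

3.91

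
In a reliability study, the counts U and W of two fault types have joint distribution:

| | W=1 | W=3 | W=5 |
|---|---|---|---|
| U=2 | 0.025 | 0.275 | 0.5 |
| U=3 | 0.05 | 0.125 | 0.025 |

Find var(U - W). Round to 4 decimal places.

E[U] = 2.2,  E[W] = 3.9,  E[UW] = 8.35
var(U) = 5 − (2.2)² = 0.16;  var(W) = 16.8 − (3.9)² = 1.59
cov(U,W) = 8.35 − (2.2)(3.9) = -0.23
var(U - W) = (1)²·0.16 + (-1)²·1.59 + 2·(1)·(-1)·-0.23 = 2.21

2.2100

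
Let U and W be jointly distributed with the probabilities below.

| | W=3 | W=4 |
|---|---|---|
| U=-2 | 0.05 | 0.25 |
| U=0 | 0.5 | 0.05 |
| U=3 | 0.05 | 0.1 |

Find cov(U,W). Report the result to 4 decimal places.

E[U] = -0.15,  E[W] = 3.4
E[UW] = -0.65
cov(U,W) = E[UW] − E[U]E[W] = -0.65 − (-0.15)(3.4) = -0.14

-0.1400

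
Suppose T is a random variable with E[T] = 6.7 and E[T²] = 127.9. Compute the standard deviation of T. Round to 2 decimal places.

9.11

V(T) = 127.9 − (6.7)² = 83.01
SD(T) = √83.01 ≈ 9.11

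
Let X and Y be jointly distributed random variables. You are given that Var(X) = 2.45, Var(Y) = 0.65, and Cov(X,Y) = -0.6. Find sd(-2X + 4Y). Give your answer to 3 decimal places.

Var(-2X + 4Y) = (-2)²·Var(X) + (4)²·Var(Y) + 2·(-2)·(4)·Cov(X,Y)
= 4·2.45 + 16·0.65 + -16·-0.6 = 29.8
sd(-2X + 4Y) = √29.8 ≈ 5.459

5.459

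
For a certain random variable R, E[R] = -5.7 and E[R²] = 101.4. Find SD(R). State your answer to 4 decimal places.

8.3012

Var(R) = 101.4 − (-5.7)² = 68.91
SD(R) = √68.91 ≈ 8.3012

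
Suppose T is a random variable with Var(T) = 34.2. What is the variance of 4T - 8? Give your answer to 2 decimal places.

Var(4T - 8) = (4)²·Var(T) = 16·34.2 = 547.2

547.20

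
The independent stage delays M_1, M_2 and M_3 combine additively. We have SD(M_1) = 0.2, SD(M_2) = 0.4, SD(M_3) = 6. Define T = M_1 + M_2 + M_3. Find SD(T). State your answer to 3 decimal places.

var(M_1) = 0.04, var(M_2) = 0.16, var(M_3) = 36
By independence, var(T) = (1)²var(M_1) + (1)²var(M_2) + (1)²var(M_3)
= (1)²·0.04 + (1)²·0.16 + (1)²·36 = 36.2
SD(T) = √36.2 ≈ 6.017

6.017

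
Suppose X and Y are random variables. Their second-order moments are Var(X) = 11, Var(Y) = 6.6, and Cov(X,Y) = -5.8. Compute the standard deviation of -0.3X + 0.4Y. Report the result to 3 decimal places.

1.854

Var(-0.3X + 0.4Y) = (-0.3)²·Var(X) + (0.4)²·Var(Y) + 2·(-0.3)·(0.4)·Cov(X,Y)
= 0.09·11 + 0.16·6.6 + -0.24·-5.8 = 3.438
SD(-0.3X + 0.4Y) = √3.438 ≈ 1.854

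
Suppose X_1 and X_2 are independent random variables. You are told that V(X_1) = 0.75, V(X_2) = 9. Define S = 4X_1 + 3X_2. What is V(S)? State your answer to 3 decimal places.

By independence, V(S) = (4)²V(X_1) + (3)²V(X_2)
= (4)²·0.75 + (3)²·9 = 93

93.000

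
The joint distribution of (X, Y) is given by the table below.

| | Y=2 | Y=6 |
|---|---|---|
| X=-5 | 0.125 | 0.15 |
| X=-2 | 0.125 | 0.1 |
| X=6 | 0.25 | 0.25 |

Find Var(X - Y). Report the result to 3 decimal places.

28.694

E[X] = 1.175,  E[Y] = 4,  E[XY] = 4.55
Var(X) = 25.775 − (1.175)² = 24.394375;  Var(Y) = 20 − (4)² = 4
Cov(X,Y) = 4.55 − (1.175)(4) = -0.15
Var(X - Y) = (1)²·24.394375 + (-1)²·4 + 2·(1)·(-1)·-0.15 = 28.694375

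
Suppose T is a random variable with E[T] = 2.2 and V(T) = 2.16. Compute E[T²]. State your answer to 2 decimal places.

7.00

E[T²] = V(T) + (E[T])² = 2.16 + (2.2)² = 7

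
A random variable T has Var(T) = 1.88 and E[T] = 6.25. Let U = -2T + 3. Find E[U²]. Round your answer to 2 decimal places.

97.77

E[-2T + 3] = -2·6.25 + 3 = -9.5
Var(-2T + 3) = (-2)²·1.88 = 7.52
E[U²] = Var(U) + (E[U])² = 7.52 + (-9.5)² = 97.77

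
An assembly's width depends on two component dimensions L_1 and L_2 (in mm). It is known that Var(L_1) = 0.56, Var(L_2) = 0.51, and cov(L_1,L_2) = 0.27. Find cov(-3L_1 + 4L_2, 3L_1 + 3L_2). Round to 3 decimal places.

1.890

cov(-3L_1 + 4L_2, 3L_1 + 3L_2) = (-3)(3)Var(L_1) + (4)(3)Var(L_2) + [(-3)(3) + (4)(3)]cov(L_1,L_2)
= -9·0.56 + 12·0.51 + 3·0.27 = 1.89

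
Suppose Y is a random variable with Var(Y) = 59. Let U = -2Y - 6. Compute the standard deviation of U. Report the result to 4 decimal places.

Var(-2Y - 6) = (-2)²·59 = 236
SD(U) = √236 ≈ 15.3623

15.3623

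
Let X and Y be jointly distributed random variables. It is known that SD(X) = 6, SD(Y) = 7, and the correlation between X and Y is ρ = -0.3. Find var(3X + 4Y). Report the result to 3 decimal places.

805.600

var(X) = (6)² = 36;  var(Y) = (7)² = 49
Cov(X,Y) = ρ·SD(X)·SD(Y) = -0.3·6·7 = -12.6
var(3X + 4Y) = (3)²·var(X) + (4)²·var(Y) + 2·(3)·(4)·Cov(X,Y)
= 9·36 + 16·49 + 24·-12.6 = 805.6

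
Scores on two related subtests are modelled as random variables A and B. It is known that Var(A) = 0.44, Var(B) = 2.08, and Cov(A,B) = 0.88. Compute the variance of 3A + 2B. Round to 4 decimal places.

22.8400

Var(3A + 2B) = (3)²·Var(A) + (2)²·Var(B) + 2·(3)·(2)·Cov(A,B)
= 9·0.44 + 4·2.08 + 12·0.88 = 22.84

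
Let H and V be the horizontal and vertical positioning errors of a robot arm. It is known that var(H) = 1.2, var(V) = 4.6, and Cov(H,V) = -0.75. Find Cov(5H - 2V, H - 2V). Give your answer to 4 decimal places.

Cov(5H - 2V, H - 2V) = (5)(1)var(H) + (-2)(-2)var(V) + [(5)(-2) + (-2)(1)]Cov(H,V)
= 5·1.2 + 4·4.6 + -12·-0.75 = 33.4

33.4000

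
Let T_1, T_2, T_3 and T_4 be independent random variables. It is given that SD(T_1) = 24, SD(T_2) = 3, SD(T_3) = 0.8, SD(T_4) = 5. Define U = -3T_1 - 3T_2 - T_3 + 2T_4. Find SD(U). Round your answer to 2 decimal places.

V(T_1) = 576, V(T_2) = 9, V(T_3) = 0.64, V(T_4) = 25
By independence, V(U) = (-3)²V(T_1) + (-3)²V(T_2) + (-1)²V(T_3) + (2)²V(T_4)
= (-3)²·576 + (-3)²·9 + (-1)²·0.64 + (2)²·25 = 5365.64
SD(U) = √5365.64 ≈ 73.25

73.25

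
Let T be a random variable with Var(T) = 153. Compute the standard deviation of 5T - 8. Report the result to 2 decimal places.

61.85

Var(5T - 8) = (5)²·153 = 3825
SD(5T - 8) = √3825 ≈ 61.85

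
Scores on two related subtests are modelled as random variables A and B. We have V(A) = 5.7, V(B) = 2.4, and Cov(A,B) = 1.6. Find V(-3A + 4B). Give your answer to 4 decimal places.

51.3000

V(-3A + 4B) = (-3)²·V(A) + (4)²·V(B) + 2·(-3)·(4)·Cov(A,B)
= 9·5.7 + 16·2.4 + -24·1.6 = 51.3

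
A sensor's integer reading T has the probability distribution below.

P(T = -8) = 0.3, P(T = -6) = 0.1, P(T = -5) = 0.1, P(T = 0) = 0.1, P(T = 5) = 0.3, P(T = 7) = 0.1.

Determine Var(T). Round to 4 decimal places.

36.0100

E[T] = (-8)(0.3) + (-6)(0.1) + (-5)(0.1) + (0)(0.1) + (5)(0.3) + (7)(0.1) = -1.3
E[T²] = (-8)²(0.3) + (-6)²(0.1) + (-5)²(0.1) + (0)²(0.1) + (5)²(0.3) + (7)²(0.1) = 37.7
Var(T) = E[T²] − (E[T])² = 37.7 − (-1.3)² = 36.01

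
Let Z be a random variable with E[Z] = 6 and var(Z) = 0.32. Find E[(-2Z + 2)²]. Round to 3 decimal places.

101.280

E[-2Z + 2] = -2·6 + 2 = -10
var(-2Z + 2) = (-2)²·0.32 = 1.28
E[(-2Z + 2)²] = var((-2Z + 2)) + (E[(-2Z + 2)])² = 1.28 + (-10)² = 101.28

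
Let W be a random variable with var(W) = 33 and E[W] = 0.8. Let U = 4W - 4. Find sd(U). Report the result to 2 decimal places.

22.98

var(4W - 4) = (4)²·33 = 528
sd(U) = √528 ≈ 22.98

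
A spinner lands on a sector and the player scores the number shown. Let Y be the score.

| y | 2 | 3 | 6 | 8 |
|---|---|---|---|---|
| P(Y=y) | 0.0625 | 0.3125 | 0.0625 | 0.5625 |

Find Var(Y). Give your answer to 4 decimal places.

6.0586

E[Y] = (2)(0.0625) + (3)(0.3125) + (6)(0.0625) + (8)(0.5625) = 5.9375
E[Y²] = (2)²(0.0625) + (3)²(0.3125) + (6)²(0.0625) + (8)²(0.5625) = 41.3125
Var(Y) = E[Y²] − (E[Y])² = 41.3125 − (5.9375)² = 6.05859375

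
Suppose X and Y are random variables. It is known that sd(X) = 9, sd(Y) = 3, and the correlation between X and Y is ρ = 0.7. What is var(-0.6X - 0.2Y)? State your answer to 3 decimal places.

34.056

var(X) = (9)² = 81;  var(Y) = (3)² = 9
Cov(X,Y) = ρ·sd(X)·sd(Y) = 0.7·9·3 = 18.9
var(-0.6X - 0.2Y) = (-0.6)²·var(X) + (-0.2)²·var(Y) + 2·(-0.6)·(-0.2)·Cov(X,Y)
= 0.36·81 + 0.04·9 + 0.24·18.9 = 34.056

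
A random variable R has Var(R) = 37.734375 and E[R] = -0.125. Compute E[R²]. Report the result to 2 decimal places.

37.75

E[R²] = Var(R) + (E[R])² = 37.734375 + (-0.125)² = 37.75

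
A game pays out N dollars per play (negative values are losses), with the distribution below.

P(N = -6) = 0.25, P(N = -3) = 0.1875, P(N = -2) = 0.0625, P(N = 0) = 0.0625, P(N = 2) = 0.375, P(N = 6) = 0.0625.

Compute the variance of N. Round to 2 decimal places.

E[N] = (-6)(0.25) + (-3)(0.1875) + (-2)(0.0625) + (0)(0.0625) + (2)(0.375) + (6)(0.0625) = -1.0625
E[N²] = (-6)²(0.25) + (-3)²(0.1875) + (-2)²(0.0625) + (0)²(0.0625) + (2)²(0.375) + (6)²(0.0625) = 14.6875
Var(N) = E[N²] − (E[N])² = 14.6875 − (-1.0625)² = 13.55859375

13.56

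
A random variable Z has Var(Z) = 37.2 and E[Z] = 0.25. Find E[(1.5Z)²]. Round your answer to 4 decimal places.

E[1.5Z] = 1.5·0.25 = 0.375
Var(1.5Z) = (1.5)²·37.2 = 83.7
E[(1.5Z)²] = Var((1.5Z)) + (E[(1.5Z)])² = 83.7 + (0.375)² = 83.840625

83.8406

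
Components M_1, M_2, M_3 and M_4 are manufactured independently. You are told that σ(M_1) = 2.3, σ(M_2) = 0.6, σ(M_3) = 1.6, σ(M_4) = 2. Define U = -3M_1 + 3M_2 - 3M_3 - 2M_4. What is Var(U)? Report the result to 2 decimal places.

89.89

Var(M_1) = 5.29, Var(M_2) = 0.36, Var(M_3) = 2.56, Var(M_4) = 4
By independence, Var(U) = (-3)²Var(M_1) + (3)²Var(M_2) + (-3)²Var(M_3) + (-2)²Var(M_4)
= (-3)²·5.29 + (3)²·0.36 + (-3)²·2.56 + (-2)²·4 = 89.89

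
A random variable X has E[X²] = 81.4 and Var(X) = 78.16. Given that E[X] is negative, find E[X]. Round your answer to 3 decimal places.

(E[X])² = E[X²] − Var(X) = 81.4 − 78.16 = 3.24
E[X] = −√3.24 = -1.8

-1.800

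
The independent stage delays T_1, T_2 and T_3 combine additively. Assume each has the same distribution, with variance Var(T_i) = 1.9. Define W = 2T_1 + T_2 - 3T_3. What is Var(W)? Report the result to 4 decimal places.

By independence, Var(W) = (2)²Var(T_1) + (1)²Var(T_2) + (-3)²Var(T_3)
= (2)²·1.9 + (1)²·1.9 + (-3)²·1.9 = 26.6

26.6000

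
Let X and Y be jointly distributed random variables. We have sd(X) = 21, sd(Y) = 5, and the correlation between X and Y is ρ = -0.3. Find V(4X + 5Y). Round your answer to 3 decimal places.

6421.000

V(X) = (21)² = 441;  V(Y) = (5)² = 25
Cov(X,Y) = ρ·sd(X)·sd(Y) = -0.3·21·5 = -31.5
V(4X + 5Y) = (4)²·V(X) + (5)²·V(Y) + 2·(4)·(5)·Cov(X,Y)
= 16·441 + 25·25 + 40·-31.5 = 6421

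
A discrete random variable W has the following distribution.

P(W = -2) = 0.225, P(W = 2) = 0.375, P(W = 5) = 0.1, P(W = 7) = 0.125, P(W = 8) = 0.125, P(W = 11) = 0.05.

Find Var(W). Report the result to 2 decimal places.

14.67

E[W] = (-2)(0.225) + (2)(0.375) + (5)(0.1) + (7)(0.125) + (8)(0.125) + (11)(0.05) = 3.225
E[W²] = (-2)²(0.225) + (2)²(0.375) + (5)²(0.1) + (7)²(0.125) + (8)²(0.125) + (11)²(0.05) = 25.075
Var(W) = E[W²] − (E[W])² = 25.075 − (3.225)² = 14.674375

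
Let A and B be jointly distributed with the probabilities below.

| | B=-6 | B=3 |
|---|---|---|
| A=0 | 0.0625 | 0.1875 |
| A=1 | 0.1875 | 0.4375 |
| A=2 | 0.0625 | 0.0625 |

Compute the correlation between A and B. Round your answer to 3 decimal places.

E[A] = 0.875,  E[B] = 0.1875
E[AB] = -0.1875
Cov(A,B) = E[AB] − E[A]E[B] = -0.1875 − (0.875)(0.1875) = -0.3515625
Var(A) = 0.359375,  Var(B) = 17.40234375
ρ = -0.3515625 / √(0.359375·17.40234375) ≈ -0.141

-0.141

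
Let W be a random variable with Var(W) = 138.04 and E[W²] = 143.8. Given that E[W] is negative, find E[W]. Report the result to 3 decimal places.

-2.400

(E[W])² = E[W²] − Var(W) = 143.8 − 138.04 = 5.76
E[W] = −√5.76 = -2.4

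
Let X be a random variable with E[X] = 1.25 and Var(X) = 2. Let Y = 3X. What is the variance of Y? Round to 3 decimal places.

18.000

Var(3X) = (3)²·Var(X) = 9·2 = 18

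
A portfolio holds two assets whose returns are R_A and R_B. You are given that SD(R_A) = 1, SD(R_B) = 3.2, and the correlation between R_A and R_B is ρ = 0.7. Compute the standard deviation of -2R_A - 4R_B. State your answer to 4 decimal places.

var(R_A) = (1)² = 1;  var(R_B) = (3.2)² = 10.24
Cov(R_A,R_B) = ρ·SD(R_A)·SD(R_B) = 0.7·1·3.2 = 2.24
var(-2R_A - 4R_B) = (-2)²·var(R_A) + (-4)²·var(R_B) + 2·(-2)·(-4)·Cov(R_A,R_B)
= 4·1 + 16·10.24 + 16·2.24 = 203.68
SD(-2R_A - 4R_B) = √203.68 ≈ 14.2717

14.2717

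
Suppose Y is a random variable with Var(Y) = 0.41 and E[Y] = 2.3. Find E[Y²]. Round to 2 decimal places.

5.70

E[Y²] = Var(Y) + (E[Y])² = 0.41 + (2.3)² = 5.7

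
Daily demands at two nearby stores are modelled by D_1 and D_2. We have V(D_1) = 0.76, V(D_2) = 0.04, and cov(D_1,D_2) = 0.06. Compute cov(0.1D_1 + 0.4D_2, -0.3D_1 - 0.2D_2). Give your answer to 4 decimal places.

-0.0344

cov(0.1D_1 + 0.4D_2, -0.3D_1 - 0.2D_2) = (0.1)(-0.3)V(D_1) + (0.4)(-0.2)V(D_2) + [(0.1)(-0.2) + (0.4)(-0.3)]cov(D_1,D_2)
= -0.03·0.76 + -0.08·0.04 + -0.14·0.06 = -0.0344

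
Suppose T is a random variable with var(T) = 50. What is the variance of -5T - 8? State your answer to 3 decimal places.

1250.000

var(-5T - 8) = (-5)²·var(T) = 25·50 = 1250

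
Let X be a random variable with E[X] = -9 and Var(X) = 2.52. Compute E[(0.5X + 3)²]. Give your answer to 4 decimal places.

2.8800

E[0.5X + 3] = 0.5·-9 + 3 = -1.5
Var(0.5X + 3) = (0.5)²·2.52 = 0.63
E[(0.5X + 3)²] = Var((0.5X + 3)) + (E[(0.5X + 3)])² = 0.63 + (-1.5)² = 2.88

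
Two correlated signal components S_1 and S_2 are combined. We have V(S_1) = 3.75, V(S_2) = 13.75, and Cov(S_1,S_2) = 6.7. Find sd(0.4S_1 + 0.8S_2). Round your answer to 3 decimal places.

3.700

V(0.4S_1 + 0.8S_2) = (0.4)²·V(S_1) + (0.8)²·V(S_2) + 2·(0.4)·(0.8)·Cov(S_1,S_2)
= 0.16·3.75 + 0.64·13.75 + 0.64·6.7 = 13.688
sd(0.4S_1 + 0.8S_2) = √13.688 ≈ 3.700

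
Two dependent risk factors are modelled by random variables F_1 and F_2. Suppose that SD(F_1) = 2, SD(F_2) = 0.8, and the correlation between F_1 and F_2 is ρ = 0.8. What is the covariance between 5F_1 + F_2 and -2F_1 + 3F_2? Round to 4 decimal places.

-21.4400

var(F_1) = (2)² = 4;  var(F_2) = (0.8)² = 0.64
cov(F_1,F_2) = ρ·SD(F_1)·SD(F_2) = 0.8·2·0.8 = 1.28
cov(5F_1 + F_2, -2F_1 + 3F_2) = (5)(-2)var(F_1) + (1)(3)var(F_2) + [(5)(3) + (1)(-2)]cov(F_1,F_2)
= -10·4 + 3·0.64 + 13·1.28 = -21.44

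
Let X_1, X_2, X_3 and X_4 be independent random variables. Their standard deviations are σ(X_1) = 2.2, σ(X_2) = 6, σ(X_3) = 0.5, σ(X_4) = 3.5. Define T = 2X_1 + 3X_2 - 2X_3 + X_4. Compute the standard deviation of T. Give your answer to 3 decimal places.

18.884

Var(X_1) = 4.84, Var(X_2) = 36, Var(X_3) = 0.25, Var(X_4) = 12.25
By independence, Var(T) = (2)²Var(X_1) + (3)²Var(X_2) + (-2)²Var(X_3) + (1)²Var(X_4)
= (2)²·4.84 + (3)²·36 + (-2)²·0.25 + (1)²·12.25 = 356.61
σ(T) = √356.61 ≈ 18.884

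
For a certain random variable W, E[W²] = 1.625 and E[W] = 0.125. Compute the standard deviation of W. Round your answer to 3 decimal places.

Var(W) = 1.625 − (0.125)² = 1.609375
sd(W) = √1.609375 ≈ 1.269

1.269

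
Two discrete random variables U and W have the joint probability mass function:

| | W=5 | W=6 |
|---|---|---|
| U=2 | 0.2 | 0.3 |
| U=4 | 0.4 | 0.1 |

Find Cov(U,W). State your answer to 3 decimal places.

E[U] = 3,  E[W] = 5.4
E[UW] = 16
Cov(U,W) = E[UW] − E[U]E[W] = 16 − (3)(5.4) = -0.2

-0.200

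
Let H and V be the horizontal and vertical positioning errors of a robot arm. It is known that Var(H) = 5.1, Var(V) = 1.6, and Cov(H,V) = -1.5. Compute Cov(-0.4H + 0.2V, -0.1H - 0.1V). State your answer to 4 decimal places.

Cov(-0.4H + 0.2V, -0.1H - 0.1V) = (-0.4)(-0.1)Var(H) + (0.2)(-0.1)Var(V) + [(-0.4)(-0.1) + (0.2)(-0.1)]Cov(H,V)
= 0.04·5.1 + -0.02·1.6 + 0.02·-1.5 = 0.142

0.1420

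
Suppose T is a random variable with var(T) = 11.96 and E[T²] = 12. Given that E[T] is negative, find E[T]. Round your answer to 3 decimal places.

-0.200

(E[T])² = E[T²] − var(T) = 12 − 11.96 = 0.04
E[T] = −√0.04 = -0.2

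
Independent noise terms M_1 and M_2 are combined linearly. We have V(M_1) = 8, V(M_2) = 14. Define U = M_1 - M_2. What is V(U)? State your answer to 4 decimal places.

22.0000

By independence, V(U) = (1)²V(M_1) + (-1)²V(M_2)
= (1)²·8 + (-1)²·14 = 22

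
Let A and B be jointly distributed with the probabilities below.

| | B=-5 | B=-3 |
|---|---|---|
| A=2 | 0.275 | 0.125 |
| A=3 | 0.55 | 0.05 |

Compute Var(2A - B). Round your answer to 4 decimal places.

1.9775

E[A] = 2.6,  E[B] = -4.65,  E[AB] = -12.2
Var(A) = 7 − (2.6)² = 0.24;  Var(B) = 22.2 − (-4.65)² = 0.5775
cov(A,B) = -12.2 − (2.6)(-4.65) = -0.11
Var(2A - B) = (2)²·0.24 + (-1)²·0.5775 + 2·(2)·(-1)·-0.11 = 1.9775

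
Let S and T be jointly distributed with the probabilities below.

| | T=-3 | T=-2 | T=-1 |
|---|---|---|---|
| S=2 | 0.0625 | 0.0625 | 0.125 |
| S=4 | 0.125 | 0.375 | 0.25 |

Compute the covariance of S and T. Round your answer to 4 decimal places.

E[S] = 3.5,  E[T] = -1.8125
E[ST] = -6.375
Cov(S,T) = E[ST] − E[S]E[T] = -6.375 − (3.5)(-1.8125) = -0.03125

-0.0313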